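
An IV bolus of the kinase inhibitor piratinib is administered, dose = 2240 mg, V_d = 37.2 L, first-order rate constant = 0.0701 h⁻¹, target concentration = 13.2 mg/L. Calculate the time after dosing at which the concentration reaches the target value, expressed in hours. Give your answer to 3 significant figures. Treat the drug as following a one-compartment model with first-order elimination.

C₀ = Dose / Vd = 2240 / 37.2 = 60.22 mg/L
t = ln(C₀ / C) / k = ln(60.22 / 13.2) / 0.07010
  = ln(4.562) / 0.07010 = 1.518 / 0.07010 = 21.65 h

21.7 h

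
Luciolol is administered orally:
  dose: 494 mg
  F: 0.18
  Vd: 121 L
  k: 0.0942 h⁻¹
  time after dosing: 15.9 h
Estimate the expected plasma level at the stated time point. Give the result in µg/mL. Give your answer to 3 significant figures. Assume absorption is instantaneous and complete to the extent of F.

Amount reaching circulation = F × Dose = 0.18 × 494.0 = 88.92 mg
C₀ = F·Dose / Vd = 88.92 / 121 = 0.7349 mg/L
C = C₀ · e^(−k·t) = 0.7349 × e^(−0.09420 × 15.9)
  = 0.7349 × 0.2236 = 0.1643 mg/L
(0.1643 mg/L = 0.1643 µg/mL)

0.164 µg/mL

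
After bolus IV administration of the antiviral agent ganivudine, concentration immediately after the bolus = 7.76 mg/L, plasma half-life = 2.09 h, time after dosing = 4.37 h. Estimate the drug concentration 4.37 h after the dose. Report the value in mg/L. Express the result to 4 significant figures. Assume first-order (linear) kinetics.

k = ln2 / t½ = 0.693147 / 2.09 = 0.3316 h⁻¹
C = C₀ · e^(−k·t) = 7.760 × e^(−0.3316 × 4.37)
  = 7.760 × 0.2348 = 1.822 mg/L

1.822 mg/L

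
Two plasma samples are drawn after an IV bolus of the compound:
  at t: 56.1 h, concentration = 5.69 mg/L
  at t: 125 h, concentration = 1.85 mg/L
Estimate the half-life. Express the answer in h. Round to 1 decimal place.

k = ln(C₁/C₂) / (t₂ − t₁) = ln(5.69/1.85) / (125 − 56.1)
  = 1.124 / 68.90 = 0.01631 h⁻¹
t½ = ln2 / k = 0.693147 / 0.01631 = 42.50 h

42.5 h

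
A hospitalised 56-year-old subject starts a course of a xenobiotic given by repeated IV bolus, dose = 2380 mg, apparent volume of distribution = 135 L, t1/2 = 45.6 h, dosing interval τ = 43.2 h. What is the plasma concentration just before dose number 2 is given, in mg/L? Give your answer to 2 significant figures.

9.1 mg/L

C₀ per dose = Dose / Vd = 2380 / 135 = 17.63 mg/L
k = ln2 / t½ = 0.693147 / 45.6 = 0.01520 h⁻¹
Fraction remaining after one interval: r = e^(−kτ) = e^(−0.01520 × 43.2) = 0.5186
Before dose 2, 1 dose has been given (aged 1τ).
C_trough = C₀ × r = 17.63 × 0.5186 = 9.143 mg/L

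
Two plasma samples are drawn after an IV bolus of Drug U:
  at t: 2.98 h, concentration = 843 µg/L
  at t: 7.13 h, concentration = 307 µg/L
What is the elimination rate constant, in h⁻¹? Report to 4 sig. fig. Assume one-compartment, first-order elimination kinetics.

0.2434 h⁻¹

k = ln(C₁/C₂) / (t₂ − t₁) = ln(843/307) / (7.13 − 2.98)
  = 1.010 / 4.150 = 0.2434 h⁻¹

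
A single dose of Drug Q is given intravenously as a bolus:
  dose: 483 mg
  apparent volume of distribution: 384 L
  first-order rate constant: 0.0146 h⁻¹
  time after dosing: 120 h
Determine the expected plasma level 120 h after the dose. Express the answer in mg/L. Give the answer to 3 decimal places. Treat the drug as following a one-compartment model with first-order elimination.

0.218 mg/L

C₀ = Dose / Vd = 483.0 / 384 = 1.258 mg/L
C = C₀ · e^(−k·t) = 1.258 × e^(−0.01460 × 120)
  = 1.258 × 0.1734 = 0.2181 mg/L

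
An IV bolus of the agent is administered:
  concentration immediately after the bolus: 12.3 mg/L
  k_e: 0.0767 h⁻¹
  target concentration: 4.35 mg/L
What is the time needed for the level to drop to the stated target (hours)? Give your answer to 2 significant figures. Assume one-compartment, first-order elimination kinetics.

t = ln(C₀ / C) / k = ln(12.30 / 4.35) / 0.07670
  = ln(2.828) / 0.07670 = 1.040 / 0.07670 = 13.56 h

14 h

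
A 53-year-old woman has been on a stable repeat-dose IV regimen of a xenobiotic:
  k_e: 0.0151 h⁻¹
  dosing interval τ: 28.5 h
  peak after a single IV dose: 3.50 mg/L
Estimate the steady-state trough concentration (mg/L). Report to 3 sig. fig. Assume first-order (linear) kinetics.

6.51 mg/L

e^(−kτ) = e^(−0.01510 × 28.5) = 0.6503
Accumulation ratio R = 1 / (1 − e^(−kτ)) = 1 / (1 − 0.6503) = 2.860
Steady-state trough = C₀ × R × e^(−kτ) = 3.50 × 2.860 × 0.6503 = 6.510 mg/L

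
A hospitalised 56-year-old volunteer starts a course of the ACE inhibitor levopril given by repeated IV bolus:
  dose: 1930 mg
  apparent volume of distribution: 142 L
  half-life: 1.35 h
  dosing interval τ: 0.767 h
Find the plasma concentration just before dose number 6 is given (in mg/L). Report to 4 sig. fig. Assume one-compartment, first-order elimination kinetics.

24.23 mg/L

C₀ per dose = Dose / Vd = 1930 / 142 = 13.59 mg/L
k = ln2 / t½ = 0.693147 / 1.35 = 0.5134 h⁻¹
Fraction remaining after one interval: r = e^(−kτ) = e^(−0.5134 × 0.767) = 0.6745
Before dose 6, 5 doses have been given (aged 1τ, 2τ, 3τ, 4τ, 5τ).
C_trough = C₀ × (r + r² + … + r^5) = C₀ × r(1−r^5)/(1−r)
        = 13.59 × 0.6745 × (1 − 0.1396) / (1 − 0.6745) = 24.23 mg/L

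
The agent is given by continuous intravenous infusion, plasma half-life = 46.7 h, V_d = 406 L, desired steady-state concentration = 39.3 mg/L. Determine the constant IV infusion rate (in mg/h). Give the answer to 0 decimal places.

237 mg/h

k = ln2 / t½ = 0.693147 / 46.7 = 0.01484 h⁻¹
CL = k × Vd = 0.01484 × 406 = 6.025 L/h
At steady state, infusion rate R₀ = Css × CL = 39.3 × 6.025 = 236.8 mg/h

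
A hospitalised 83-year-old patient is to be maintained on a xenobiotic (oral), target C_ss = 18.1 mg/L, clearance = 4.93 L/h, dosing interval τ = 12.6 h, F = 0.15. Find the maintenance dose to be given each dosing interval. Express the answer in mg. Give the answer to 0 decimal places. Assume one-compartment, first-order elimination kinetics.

7496 mg

At steady state, F × (Dose/τ) = Css × CL.
Dose = Css × CL × τ / F = 18.1 × 4.930 × 12.6 / 0.15 = 7496 mg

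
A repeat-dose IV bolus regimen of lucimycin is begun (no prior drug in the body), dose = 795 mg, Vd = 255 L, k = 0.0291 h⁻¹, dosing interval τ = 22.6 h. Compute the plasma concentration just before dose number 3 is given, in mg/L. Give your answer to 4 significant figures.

2.452 mg/L

C₀ per dose = Dose / Vd = 795 / 255 = 3.118 mg/L
Fraction remaining after one interval: r = e^(−kτ) = e^(−0.02910 × 22.6) = 0.5181
Before dose 3, 2 doses have been given (aged 1τ, 2τ).
C_trough = C₀ × (r + r²) = 3.118 × (0.5181 + 0.2684) = 2.452 mg/L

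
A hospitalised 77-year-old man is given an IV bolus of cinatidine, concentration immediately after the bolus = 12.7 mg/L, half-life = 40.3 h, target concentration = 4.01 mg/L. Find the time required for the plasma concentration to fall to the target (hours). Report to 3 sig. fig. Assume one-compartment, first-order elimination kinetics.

k = ln2 / t½ = 0.693147 / 40.3 = 0.01720 h⁻¹
t = ln(C₀ / C) / k = ln(12.70 / 4.01) / 0.01720
  = ln(3.167) / 0.01720 = 1.153 / 0.01720 = 67.03 h

67.0 h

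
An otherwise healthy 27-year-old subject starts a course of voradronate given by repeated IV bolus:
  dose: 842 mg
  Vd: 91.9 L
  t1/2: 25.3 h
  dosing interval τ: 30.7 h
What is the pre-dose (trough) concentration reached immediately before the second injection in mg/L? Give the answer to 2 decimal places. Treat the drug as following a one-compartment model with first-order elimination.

C₀ per dose = Dose / Vd = 842 / 91.9 = 9.162 mg/L
k = ln2 / t½ = 0.693147 / 25.3 = 0.02740 h⁻¹
Fraction remaining after one interval: r = e^(−kτ) = e^(−0.02740 × 30.7) = 0.4312
Before dose 2, 1 dose has been given (aged 1τ).
C_trough = C₀ × r = 9.162 × 0.4312 = 3.951 mg/L

3.95 mg/L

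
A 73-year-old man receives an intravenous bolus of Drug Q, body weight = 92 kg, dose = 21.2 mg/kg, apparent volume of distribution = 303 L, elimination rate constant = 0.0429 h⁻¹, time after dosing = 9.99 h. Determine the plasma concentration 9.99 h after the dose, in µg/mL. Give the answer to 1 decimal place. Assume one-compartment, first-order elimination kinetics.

4.2 µg/mL

Total dose = 21.2 × 92 = 1950 mg
C₀ = Dose / Vd = 1950 / 303 = 6.436 mg/L
C = C₀ · e^(−k·t) = 6.436 × e^(−0.04290 × 9.99)
  = 6.436 × 0.6514 = 4.192 mg/L
(4.192 mg/L = 4.192 µg/mL)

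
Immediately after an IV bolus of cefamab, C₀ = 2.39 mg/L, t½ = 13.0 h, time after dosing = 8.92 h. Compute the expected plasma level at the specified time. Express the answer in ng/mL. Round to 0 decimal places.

1485 ng/mL

k = ln2 / t½ = 0.693147 / 13.0 = 0.05332 h⁻¹
C = C₀ · e^(−k·t) = 2.390 × e^(−0.05332 × 8.92)
  = 2.390 × 0.6215 = 1.485 mg/L
Convert: 1.485 mg/L × 1000 = 1485 ng/mL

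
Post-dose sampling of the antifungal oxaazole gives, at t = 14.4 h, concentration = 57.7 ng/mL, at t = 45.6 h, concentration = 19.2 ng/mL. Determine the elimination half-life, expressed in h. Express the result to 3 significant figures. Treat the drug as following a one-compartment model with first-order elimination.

k = ln(C₁/C₂) / (t₂ − t₁) = ln(57.7/19.2) / (45.6 − 14.4)
  = 1.100 / 31.20 = 0.03526 h⁻¹
t½ = ln2 / k = 0.693147 / 0.03526 = 19.66 h

19.7 h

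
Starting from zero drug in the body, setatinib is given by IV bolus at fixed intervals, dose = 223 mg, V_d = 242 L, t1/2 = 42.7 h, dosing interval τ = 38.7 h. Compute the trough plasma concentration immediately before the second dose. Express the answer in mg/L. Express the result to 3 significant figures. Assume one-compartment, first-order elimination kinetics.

C₀ per dose = Dose / Vd = 223 / 242 = 0.9215 mg/L
k = ln2 / t½ = 0.693147 / 42.7 = 0.01623 h⁻¹
Fraction remaining after one interval: r = e^(−kτ) = e^(−0.01623 × 38.7) = 0.5336
Before dose 2, 1 dose has been given (aged 1τ).
C_trough = C₀ × r = 0.9215 × 0.5336 = 0.4917 mg/L

0.492 mg/L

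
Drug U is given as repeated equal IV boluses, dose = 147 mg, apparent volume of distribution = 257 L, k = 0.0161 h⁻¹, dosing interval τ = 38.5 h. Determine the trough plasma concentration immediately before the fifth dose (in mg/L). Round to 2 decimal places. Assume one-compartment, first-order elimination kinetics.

C₀ per dose = Dose / Vd = 147 / 257 = 0.5720 mg/L
Fraction remaining after one interval: r = e^(−kτ) = e^(−0.01610 × 38.5) = 0.5380
Before dose 5, 4 doses have been given (aged 1τ, 2τ, 3τ, 4τ).
C_trough = C₀ × (r + r² + … + r^4) = C₀ × r(1−r^4)/(1−r)
        = 0.5720 × 0.5380 × (1 − 0.08378) / (1 − 0.5380) = 0.6103 mg/L

0.61 mg/L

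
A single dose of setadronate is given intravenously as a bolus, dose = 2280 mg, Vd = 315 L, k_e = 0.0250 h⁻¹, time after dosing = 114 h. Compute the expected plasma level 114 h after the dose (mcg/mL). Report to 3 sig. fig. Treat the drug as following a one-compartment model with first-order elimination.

0.419 mcg/mL

C₀ = Dose / Vd = 2280 / 315 = 7.238 mg/L
C = C₀ · e^(−k·t) = 7.238 × e^(−0.02500 × 114)
  = 7.238 × 0.05784 = 0.4186 mg/L
(0.4186 mg/L = 0.4186 mcg/mL)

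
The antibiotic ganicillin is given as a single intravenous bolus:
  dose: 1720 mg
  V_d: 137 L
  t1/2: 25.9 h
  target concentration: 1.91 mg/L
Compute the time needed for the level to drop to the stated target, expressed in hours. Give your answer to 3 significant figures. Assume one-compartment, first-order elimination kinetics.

70.4 h

C₀ = Dose / Vd = 1720 / 137 = 12.55 mg/L
k = ln2 / t½ = 0.693147 / 25.9 = 0.02676 h⁻¹
t = ln(C₀ / C) / k = ln(12.55 / 1.91) / 0.02676
  = ln(6.571) / 0.02676 = 1.883 / 0.02676 = 70.37 h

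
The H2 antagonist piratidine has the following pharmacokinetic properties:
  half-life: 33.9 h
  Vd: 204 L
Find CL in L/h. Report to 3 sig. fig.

k = ln2 / t½ = 0.693147 / 33.9 = 0.02045 h⁻¹
CL = k × Vd = 0.02045 × 204 = 4.172 L/h

4.17 L/h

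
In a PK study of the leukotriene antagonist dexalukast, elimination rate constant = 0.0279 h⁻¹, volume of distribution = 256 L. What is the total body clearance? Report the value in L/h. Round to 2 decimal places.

CL = k × Vd = 0.0279 × 256 = 7.142 L/h

7.14 L/h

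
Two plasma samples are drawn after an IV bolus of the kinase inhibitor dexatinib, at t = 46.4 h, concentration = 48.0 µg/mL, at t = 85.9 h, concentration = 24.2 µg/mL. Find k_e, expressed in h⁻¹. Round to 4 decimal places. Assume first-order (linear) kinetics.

0.0173 h⁻¹

k = ln(C₁/C₂) / (t₂ − t₁) = ln(48.0/24.2) / (85.9 − 46.4)
  = 0.6848 / 39.50 = 0.01734 h⁻¹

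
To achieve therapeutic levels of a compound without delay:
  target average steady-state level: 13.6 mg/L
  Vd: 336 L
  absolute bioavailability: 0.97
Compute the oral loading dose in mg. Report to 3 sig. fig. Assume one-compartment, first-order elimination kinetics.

4710 mg

LD = Css × Vd / F = 13.6 × 336 / 0.97 = 4711 mg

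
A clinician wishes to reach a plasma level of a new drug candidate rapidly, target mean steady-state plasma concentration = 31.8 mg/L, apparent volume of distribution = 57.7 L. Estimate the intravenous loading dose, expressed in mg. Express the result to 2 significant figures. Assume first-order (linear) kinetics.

LD = Css × Vd = 31.8 × 57.7 = 1835 mg

1800 mg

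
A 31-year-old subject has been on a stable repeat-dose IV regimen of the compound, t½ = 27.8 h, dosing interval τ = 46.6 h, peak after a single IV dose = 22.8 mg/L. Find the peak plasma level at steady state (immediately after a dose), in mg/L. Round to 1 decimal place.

k = ln2 / t½ = 0.693147 / 27.8 = 0.02493 h⁻¹
e^(−kτ) = e^(−0.02493 × 46.6) = 0.3129
Accumulation ratio R = 1 / (1 − e^(−kτ)) = 1 / (1 − 0.3129) = 1.455
Steady-state peak = C₀ × R = 22.8 × 1.455 = 33.17 mg/L

33.2 mg/L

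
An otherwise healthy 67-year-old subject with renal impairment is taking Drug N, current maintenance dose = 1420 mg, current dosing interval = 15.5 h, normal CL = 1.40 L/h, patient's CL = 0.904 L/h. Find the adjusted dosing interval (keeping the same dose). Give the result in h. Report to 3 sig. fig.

24.0 h

To keep the same average steady-state level, dosing rate must scale with clearance.
CL ratio = 0.904 / 1.40 = 0.6457
New interval (same dose) = 15.5 / 0.6457 = 24.00 h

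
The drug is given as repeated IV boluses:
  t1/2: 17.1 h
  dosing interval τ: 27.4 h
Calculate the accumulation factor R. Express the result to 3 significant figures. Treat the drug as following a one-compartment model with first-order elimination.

1.49

k = ln2 / t½ = 0.693147 / 17.1 = 0.04053 h⁻¹
e^(−kτ) = e^(−0.04053 × 27.4) = 0.3294
Accumulation ratio R = 1 / (1 − e^(−kτ)) = 1 / (1 − 0.3294) = 1.491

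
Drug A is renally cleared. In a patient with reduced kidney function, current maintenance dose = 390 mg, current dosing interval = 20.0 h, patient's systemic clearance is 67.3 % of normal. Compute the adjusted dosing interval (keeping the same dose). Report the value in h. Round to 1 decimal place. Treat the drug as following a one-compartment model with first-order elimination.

To keep the same average steady-state level, dosing rate must scale with clearance.
CL ratio = 67.3 / 100 = 0.6730
New interval (same dose) = 20.0 / 0.6730 = 29.72 h

29.7 h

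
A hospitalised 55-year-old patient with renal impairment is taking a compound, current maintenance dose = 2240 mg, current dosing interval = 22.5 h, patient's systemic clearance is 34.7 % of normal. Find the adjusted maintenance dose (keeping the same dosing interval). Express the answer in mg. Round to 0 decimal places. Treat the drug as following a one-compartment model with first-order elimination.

To keep the same average steady-state level, dosing rate must scale with clearance.
CL ratio = 34.7 / 100 = 0.3470
New dose (same interval) = 2240 × 0.3470 = 777.3 mg

777 mg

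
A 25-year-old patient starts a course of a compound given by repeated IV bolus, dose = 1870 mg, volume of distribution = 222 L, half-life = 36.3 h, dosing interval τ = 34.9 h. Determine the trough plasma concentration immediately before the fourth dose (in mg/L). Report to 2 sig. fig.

7.7 mg/L

C₀ per dose = Dose / Vd = 1870 / 222 = 8.423 mg/L
k = ln2 / t½ = 0.693147 / 36.3 = 0.01909 h⁻¹
Fraction remaining after one interval: r = e^(−kτ) = e^(−0.01909 × 34.9) = 0.5136
Before dose 4, 3 doses have been given (aged 1τ, 2τ, 3τ).
C_trough = C₀ × (r + r² + … + r^3) = C₀ × r(1−r^3)/(1−r)
        = 8.423 × 0.5136 × (1 − 0.1355) / (1 − 0.5136) = 7.689 mg/L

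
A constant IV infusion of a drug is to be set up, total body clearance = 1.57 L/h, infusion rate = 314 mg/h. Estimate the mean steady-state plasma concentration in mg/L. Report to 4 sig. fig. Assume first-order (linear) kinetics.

200.0 mg/L

At steady state Css = R₀ / CL = 314 / 1.570 = 200.0 mg/L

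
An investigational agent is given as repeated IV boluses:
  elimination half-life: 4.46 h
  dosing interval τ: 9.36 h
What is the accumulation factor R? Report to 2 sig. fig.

1.3

k = ln2 / t½ = 0.693147 / 4.46 = 0.1554 h⁻¹
e^(−kτ) = e^(−0.1554 × 9.36) = 0.2335
Accumulation ratio R = 1 / (1 − e^(−kτ)) = 1 / (1 − 0.2335) = 1.305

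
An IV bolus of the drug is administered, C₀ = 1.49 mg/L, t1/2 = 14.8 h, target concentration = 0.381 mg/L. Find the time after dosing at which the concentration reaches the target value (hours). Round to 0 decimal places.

k = ln2 / t½ = 0.693147 / 14.8 = 0.04683 h⁻¹
t = ln(C₀ / C) / k = ln(1.490 / 0.381) / 0.04683
  = ln(3.911) / 0.04683 = 1.364 / 0.04683 = 29.13 h

29 h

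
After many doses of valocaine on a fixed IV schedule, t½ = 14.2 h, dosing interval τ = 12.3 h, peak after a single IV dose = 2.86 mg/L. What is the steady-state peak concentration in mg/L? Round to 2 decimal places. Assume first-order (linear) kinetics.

k = ln2 / t½ = 0.693147 / 14.2 = 0.04881 h⁻¹
e^(−kτ) = e^(−0.04881 × 12.3) = 0.5486
Accumulation ratio R = 1 / (1 − e^(−kτ)) = 1 / (1 − 0.5486) = 2.215
Steady-state peak = C₀ × R = 2.86 × 2.215 = 6.335 mg/L

6.34 mg/L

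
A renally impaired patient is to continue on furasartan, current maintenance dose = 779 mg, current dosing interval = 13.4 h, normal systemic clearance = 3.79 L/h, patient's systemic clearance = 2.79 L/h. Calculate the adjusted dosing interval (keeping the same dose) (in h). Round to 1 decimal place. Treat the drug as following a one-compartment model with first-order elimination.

To keep the same average steady-state level, dosing rate must scale with clearance.
CL ratio = 2.79 / 3.79 = 0.7361
New interval (same dose) = 13.4 / 0.7361 = 18.20 h

18.2 h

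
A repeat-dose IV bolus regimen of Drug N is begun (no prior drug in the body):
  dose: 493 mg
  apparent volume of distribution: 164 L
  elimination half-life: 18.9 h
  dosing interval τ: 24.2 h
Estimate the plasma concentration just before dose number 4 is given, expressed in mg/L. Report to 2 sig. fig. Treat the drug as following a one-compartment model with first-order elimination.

2.0 mg/L

C₀ per dose = Dose / Vd = 493 / 164 = 3.006 mg/L
k = ln2 / t½ = 0.693147 / 18.9 = 0.03667 h⁻¹
Fraction remaining after one interval: r = e^(−kτ) = e^(−0.03667 × 24.2) = 0.4117
Before dose 4, 3 doses have been given (aged 1τ, 2τ, 3τ).
C_trough = C₀ × (r + r² + … + r^3) = C₀ × r(1−r^3)/(1−r)
        = 3.006 × 0.4117 × (1 − 0.06978) / (1 − 0.4117) = 1.957 mg/L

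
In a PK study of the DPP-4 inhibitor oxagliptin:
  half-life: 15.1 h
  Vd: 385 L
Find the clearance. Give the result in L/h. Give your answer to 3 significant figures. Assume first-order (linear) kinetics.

k = ln2 / t½ = 0.693147 / 15.1 = 0.04590 h⁻¹
CL = k × Vd = 0.04590 × 385 = 17.67 L/h

17.7 L/h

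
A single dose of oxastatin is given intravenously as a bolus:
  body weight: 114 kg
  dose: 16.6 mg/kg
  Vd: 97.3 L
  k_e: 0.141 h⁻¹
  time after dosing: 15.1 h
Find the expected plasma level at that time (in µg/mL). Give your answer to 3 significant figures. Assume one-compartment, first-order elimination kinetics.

2.31 µg/mL

Total dose = 16.6 × 114 = 1892 mg
C₀ = Dose / Vd = 1892 / 97.3 = 19.45 mg/L
C = C₀ · e^(−k·t) = 19.45 × e^(−0.1410 × 15.1)
  = 19.45 × 0.1189 = 2.313 mg/L
(2.313 mg/L = 2.313 µg/mL)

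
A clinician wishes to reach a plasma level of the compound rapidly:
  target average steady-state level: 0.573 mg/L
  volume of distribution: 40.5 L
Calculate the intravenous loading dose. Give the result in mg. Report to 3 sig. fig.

23.2 mg

LD = Css × Vd = 0.573 × 40.5 = 23.21 mg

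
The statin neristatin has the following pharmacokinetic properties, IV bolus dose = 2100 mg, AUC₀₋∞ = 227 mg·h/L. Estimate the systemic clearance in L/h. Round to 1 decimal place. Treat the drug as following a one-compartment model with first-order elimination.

CL = Dose / AUC = 2100 / 227 = 9.251 L/h

9.3 L/h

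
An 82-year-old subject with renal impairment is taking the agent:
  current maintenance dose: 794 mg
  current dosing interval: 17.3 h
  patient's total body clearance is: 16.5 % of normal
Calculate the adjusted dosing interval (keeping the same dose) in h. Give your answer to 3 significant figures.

105 h

To keep the same average steady-state level, dosing rate must scale with clearance.
CL ratio = 16.5 / 100 = 0.1650
New interval (same dose) = 17.3 / 0.1650 = 104.8 h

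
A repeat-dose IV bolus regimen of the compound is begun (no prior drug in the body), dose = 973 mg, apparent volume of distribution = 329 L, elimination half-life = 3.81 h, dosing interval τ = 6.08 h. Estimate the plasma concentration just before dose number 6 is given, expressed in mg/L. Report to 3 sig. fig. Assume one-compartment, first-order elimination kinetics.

C₀ per dose = Dose / Vd = 973 / 329 = 2.957 mg/L
k = ln2 / t½ = 0.693147 / 3.81 = 0.1819 h⁻¹
Fraction remaining after one interval: r = e^(−kτ) = e^(−0.1819 × 6.08) = 0.3309
Before dose 6, 5 doses have been given (aged 1τ, 2τ, 3τ, 4τ, 5τ).
C_trough = C₀ × (r + r² + … + r^5) = C₀ × r(1−r^5)/(1−r)
        = 2.957 × 0.3309 × (1 − 0.003967) / (1 − 0.3309) = 1.457 mg/L

1.46 mg/L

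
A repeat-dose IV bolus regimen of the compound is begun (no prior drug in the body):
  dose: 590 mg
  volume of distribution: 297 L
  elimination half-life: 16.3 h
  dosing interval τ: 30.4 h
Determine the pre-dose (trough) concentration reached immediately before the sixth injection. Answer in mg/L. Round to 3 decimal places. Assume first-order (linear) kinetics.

0.751 mg/L

C₀ per dose = Dose / Vd = 590 / 297 = 1.987 mg/L
k = ln2 / t½ = 0.693147 / 16.3 = 0.04252 h⁻¹
Fraction remaining after one interval: r = e^(−kτ) = e^(−0.04252 × 30.4) = 0.2746
Before dose 6, 5 doses have been given (aged 1τ, 2τ, 3τ, 4τ, 5τ).
C_trough = C₀ × (r + r² + … + r^5) = C₀ × r(1−r^5)/(1−r)
        = 1.987 × 0.2746 × (1 − 0.001561) / (1 − 0.2746) = 0.7510 mg/L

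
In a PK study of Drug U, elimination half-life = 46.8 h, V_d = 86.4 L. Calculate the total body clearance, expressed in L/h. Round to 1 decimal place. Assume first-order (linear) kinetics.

1.3 L/h

k = ln2 / t½ = 0.693147 / 46.8 = 0.01481 h⁻¹
CL = k × Vd = 0.01481 × 86.4 = 1.280 L/h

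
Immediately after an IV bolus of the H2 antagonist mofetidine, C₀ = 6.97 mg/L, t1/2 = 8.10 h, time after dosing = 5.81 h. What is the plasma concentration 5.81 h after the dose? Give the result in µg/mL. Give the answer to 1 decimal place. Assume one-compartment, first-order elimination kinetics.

4.2 µg/mL

k = ln2 / t½ = 0.693147 / 8.10 = 0.08557 h⁻¹
C = C₀ · e^(−k·t) = 6.970 × e^(−0.08557 × 5.81)
  = 6.970 × 0.6083 = 4.240 mg/L
(4.240 mg/L = 4.240 µg/mL)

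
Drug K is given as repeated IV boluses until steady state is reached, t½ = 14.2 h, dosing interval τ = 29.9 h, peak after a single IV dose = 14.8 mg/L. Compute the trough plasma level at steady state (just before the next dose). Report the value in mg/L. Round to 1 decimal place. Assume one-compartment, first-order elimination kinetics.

4.5 mg/L

k = ln2 / t½ = 0.693147 / 14.2 = 0.04881 h⁻¹
e^(−kτ) = e^(−0.04881 × 29.9) = 0.2324
Accumulation ratio R = 1 / (1 − e^(−kτ)) = 1 / (1 − 0.2324) = 1.303
Steady-state trough = C₀ × R × e^(−kτ) = 14.8 × 1.303 × 0.2324 = 4.482 mg/L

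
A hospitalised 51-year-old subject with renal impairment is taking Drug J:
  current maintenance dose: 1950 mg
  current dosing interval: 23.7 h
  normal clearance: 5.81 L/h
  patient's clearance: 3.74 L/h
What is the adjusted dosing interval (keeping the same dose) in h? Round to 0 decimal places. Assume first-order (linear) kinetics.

37 h

To keep the same average steady-state level, dosing rate must scale with clearance.
CL ratio = 3.74 / 5.81 = 0.6437
New interval (same dose) = 23.7 / 0.6437 = 36.82 h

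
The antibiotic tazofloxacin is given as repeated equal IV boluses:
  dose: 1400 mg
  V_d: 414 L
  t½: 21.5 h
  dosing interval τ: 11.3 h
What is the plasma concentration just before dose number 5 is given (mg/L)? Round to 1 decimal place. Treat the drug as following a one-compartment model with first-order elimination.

C₀ per dose = Dose / Vd = 1400 / 414 = 3.382 mg/L
k = ln2 / t½ = 0.693147 / 21.5 = 0.03224 h⁻¹
Fraction remaining after one interval: r = e^(−kτ) = e^(−0.03224 × 11.3) = 0.6947
Before dose 5, 4 doses have been given (aged 1τ, 2τ, 3τ, 4τ).
C_trough = C₀ × (r + r² + … + r^4) = C₀ × r(1−r^4)/(1−r)
        = 3.382 × 0.6947 × (1 − 0.2329) / (1 − 0.6947) = 5.903 mg/L

5.9 mg/L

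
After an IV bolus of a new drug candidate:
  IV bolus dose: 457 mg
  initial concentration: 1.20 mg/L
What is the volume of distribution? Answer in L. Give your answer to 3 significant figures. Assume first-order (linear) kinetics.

Vd = Dose / C₀ = 457.0 / 1.20 = 380.8 L

381 L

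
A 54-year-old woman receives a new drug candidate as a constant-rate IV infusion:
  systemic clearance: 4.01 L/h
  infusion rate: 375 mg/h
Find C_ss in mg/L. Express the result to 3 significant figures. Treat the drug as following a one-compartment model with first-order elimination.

93.5 mg/L

At steady state Css = R₀ / CL = 375 / 4.010 = 93.52 mg/L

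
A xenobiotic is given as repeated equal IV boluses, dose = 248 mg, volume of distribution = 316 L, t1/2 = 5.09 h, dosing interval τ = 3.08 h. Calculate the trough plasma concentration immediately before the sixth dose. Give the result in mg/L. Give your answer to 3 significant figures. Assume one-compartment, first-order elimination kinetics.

1.32 mg/L

C₀ per dose = Dose / Vd = 248 / 316 = 0.7848 mg/L
k = ln2 / t½ = 0.693147 / 5.09 = 0.1362 h⁻¹
Fraction remaining after one interval: r = e^(−kτ) = e^(−0.1362 × 3.08) = 0.6574
Before dose 6, 5 doses have been given (aged 1τ, 2τ, 3τ, 4τ, 5τ).
C_trough = C₀ × (r + r² + … + r^5) = C₀ × r(1−r^5)/(1−r)
        = 0.7848 × 0.6574 × (1 − 0.1228) / (1 − 0.6574) = 1.321 mg/L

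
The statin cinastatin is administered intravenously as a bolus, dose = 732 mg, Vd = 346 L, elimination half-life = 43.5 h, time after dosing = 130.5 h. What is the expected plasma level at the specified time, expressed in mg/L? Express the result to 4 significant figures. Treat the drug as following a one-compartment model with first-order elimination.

0.2645 mg/L

C₀ = Dose / Vd = 732.0 / 346 = 2.116 mg/L
k = ln2 / t½ = 0.693147 / 43.5 = 0.01593 h⁻¹
t / t½ = 130.5 / 43.5 = 3 half-lives
C = C₀ × (1/2)^3 = 2.116 × 0.1250 = 0.2645 mg/L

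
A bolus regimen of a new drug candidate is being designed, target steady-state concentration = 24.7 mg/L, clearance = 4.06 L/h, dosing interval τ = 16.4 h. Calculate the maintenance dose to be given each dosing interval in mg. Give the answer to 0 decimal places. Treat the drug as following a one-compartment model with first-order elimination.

At steady state, Dose/τ = Css × CL.
Dose = Css × CL × τ = 24.7 × 4.060 × 16.4 = 1645 mg

1645 mg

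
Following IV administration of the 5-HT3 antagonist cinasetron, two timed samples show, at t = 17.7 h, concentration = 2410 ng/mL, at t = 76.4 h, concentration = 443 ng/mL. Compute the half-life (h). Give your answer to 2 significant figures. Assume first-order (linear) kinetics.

24 h

k = ln(C₁/C₂) / (t₂ − t₁) = ln(2410/443) / (76.4 − 17.7)
  = 1.694 / 58.70 = 0.02886 h⁻¹
t½ = ln2 / k = 0.693147 / 0.02886 = 24.02 h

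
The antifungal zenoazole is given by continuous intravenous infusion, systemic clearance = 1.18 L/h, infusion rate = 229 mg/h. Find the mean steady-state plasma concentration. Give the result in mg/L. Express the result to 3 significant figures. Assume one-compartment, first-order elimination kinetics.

At steady state Css = R₀ / CL = 229 / 1.180 = 194.1 mg/L

194 mg/L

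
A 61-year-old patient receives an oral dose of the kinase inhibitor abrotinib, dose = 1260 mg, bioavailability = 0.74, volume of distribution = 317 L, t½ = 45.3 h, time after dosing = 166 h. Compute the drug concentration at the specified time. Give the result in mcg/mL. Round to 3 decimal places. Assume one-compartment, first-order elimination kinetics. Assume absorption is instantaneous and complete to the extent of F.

0.232 mcg/mL

Amount reaching circulation = F × Dose = 0.74 × 1260 = 932.4 mg
C₀ = F·Dose / Vd = 932.4 / 317 = 2.941 mg/L
k = ln2 / t½ = 0.693147 / 45.3 = 0.01530 h⁻¹
C = C₀ · e^(−k·t) = 2.941 × e^(−0.01530 × 166)
  = 2.941 × 0.07888 = 0.2320 mg/L
(0.2320 mg/L = 0.2320 mcg/mL)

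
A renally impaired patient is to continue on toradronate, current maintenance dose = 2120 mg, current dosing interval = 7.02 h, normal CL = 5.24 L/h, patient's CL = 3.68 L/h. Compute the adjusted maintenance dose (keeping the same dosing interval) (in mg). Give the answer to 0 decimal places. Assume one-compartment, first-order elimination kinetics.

1489 mg

To keep the same average steady-state level, dosing rate must scale with clearance.
CL ratio = 3.68 / 5.24 = 0.7023
New dose (same interval) = 2120 × 0.7023 = 1489 mg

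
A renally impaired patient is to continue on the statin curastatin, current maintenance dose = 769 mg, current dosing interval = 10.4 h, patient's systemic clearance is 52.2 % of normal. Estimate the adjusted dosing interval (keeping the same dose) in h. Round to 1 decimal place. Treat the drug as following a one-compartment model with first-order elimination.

19.9 h

To keep the same average steady-state level, dosing rate must scale with clearance.
CL ratio = 52.2 / 100 = 0.5220
New interval (same dose) = 10.4 / 0.5220 = 19.92 h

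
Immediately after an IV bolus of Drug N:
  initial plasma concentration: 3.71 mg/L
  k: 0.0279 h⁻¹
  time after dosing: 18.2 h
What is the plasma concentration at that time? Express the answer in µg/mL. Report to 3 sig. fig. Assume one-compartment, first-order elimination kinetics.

2.23 µg/mL

C = C₀ · e^(−k·t) = 3.710 × e^(−0.02790 × 18.2)
  = 3.710 × 0.6018 = 2.233 mg/L
(2.233 mg/L = 2.233 µg/mL)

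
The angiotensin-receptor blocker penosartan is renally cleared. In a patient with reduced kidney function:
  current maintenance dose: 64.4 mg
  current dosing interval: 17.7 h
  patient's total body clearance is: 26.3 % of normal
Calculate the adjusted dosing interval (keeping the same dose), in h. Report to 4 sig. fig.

To keep the same average steady-state level, dosing rate must scale with clearance.
CL ratio = 26.3 / 100 = 0.2630
New interval (same dose) = 17.7 / 0.2630 = 67.30 h

67.30 h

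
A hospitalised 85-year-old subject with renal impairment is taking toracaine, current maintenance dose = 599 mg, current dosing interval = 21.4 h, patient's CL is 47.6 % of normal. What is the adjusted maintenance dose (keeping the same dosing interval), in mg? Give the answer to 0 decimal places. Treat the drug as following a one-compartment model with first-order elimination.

To keep the same average steady-state level, dosing rate must scale with clearance.
CL ratio = 47.6 / 100 = 0.4760
New dose (same interval) = 599 × 0.4760 = 285.1 mg

285 mg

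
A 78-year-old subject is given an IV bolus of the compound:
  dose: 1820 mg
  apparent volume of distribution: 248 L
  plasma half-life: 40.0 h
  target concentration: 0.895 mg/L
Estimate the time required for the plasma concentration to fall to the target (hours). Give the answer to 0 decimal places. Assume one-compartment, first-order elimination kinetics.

C₀ = Dose / Vd = 1820 / 248 = 7.339 mg/L
k = ln2 / t½ = 0.693147 / 40.0 = 0.01733 h⁻¹
t = ln(C₀ / C) / k = ln(7.339 / 0.895) / 0.01733
  = ln(8.200) / 0.01733 = 2.104 / 0.01733 = 121.4 h

121 h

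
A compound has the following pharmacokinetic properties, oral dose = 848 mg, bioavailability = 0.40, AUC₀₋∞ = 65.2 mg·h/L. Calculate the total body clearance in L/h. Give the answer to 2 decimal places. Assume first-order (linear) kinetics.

CL = F·Dose / AUC = 0.40 × 848 / 65.2 = 5.202 L/h

5.20 L/h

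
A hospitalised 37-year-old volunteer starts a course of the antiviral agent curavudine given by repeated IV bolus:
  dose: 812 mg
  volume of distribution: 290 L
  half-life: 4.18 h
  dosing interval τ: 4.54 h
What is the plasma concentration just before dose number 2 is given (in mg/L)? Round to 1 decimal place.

C₀ per dose = Dose / Vd = 812 / 290 = 2.800 mg/L
k = ln2 / t½ = 0.693147 / 4.18 = 0.1658 h⁻¹
Fraction remaining after one interval: r = e^(−kτ) = e^(−0.1658 × 4.54) = 0.4711
Before dose 2, 1 dose has been given (aged 1τ).
C_trough = C₀ × r = 2.800 × 0.4711 = 1.319 mg/L

1.3 mg/L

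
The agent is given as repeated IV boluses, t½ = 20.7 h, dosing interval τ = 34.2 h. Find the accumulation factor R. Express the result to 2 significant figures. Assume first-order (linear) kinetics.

1.5

k = ln2 / t½ = 0.693147 / 20.7 = 0.03349 h⁻¹
e^(−kτ) = e^(−0.03349 × 34.2) = 0.3181
Accumulation ratio R = 1 / (1 − e^(−kτ)) = 1 / (1 − 0.3181) = 1.466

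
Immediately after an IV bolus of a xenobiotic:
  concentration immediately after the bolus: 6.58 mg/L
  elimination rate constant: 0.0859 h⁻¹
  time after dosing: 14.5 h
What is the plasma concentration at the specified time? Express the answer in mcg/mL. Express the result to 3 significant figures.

C = C₀ · e^(−k·t) = 6.580 × e^(−0.08590 × 14.5)
  = 6.580 × 0.2878 = 1.894 mg/L
(1.894 mg/L = 1.894 mcg/mL)

1.89 mcg/mL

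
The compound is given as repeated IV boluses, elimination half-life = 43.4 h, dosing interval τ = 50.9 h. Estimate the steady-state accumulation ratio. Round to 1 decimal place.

1.8

k = ln2 / t½ = 0.693147 / 43.4 = 0.01597 h⁻¹
e^(−kτ) = e^(−0.01597 × 50.9) = 0.4436
Accumulation ratio R = 1 / (1 − e^(−kτ)) = 1 / (1 − 0.4436) = 1.797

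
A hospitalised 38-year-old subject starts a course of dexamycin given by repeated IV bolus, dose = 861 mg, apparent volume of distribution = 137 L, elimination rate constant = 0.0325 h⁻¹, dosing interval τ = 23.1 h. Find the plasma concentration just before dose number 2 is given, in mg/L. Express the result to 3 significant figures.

C₀ per dose = Dose / Vd = 861 / 137 = 6.285 mg/L
Fraction remaining after one interval: r = e^(−kτ) = e^(−0.03250 × 23.1) = 0.4720
Before dose 2, 1 dose has been given (aged 1τ).
C_trough = C₀ × r = 6.285 × 0.4720 = 2.967 mg/L

2.97 mg/L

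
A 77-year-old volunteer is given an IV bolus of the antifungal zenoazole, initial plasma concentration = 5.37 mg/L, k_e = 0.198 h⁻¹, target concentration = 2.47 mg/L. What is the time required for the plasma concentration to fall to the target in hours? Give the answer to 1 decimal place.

t = ln(C₀ / C) / k = ln(5.370 / 2.47) / 0.1980
  = ln(2.174) / 0.1980 = 0.7766 / 0.1980 = 3.922 h

3.9 h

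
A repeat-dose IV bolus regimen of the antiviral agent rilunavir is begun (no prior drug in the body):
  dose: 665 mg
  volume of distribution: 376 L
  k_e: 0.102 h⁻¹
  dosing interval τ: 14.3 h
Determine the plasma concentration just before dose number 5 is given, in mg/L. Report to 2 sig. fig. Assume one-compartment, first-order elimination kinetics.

0.53 mg/L

C₀ per dose = Dose / Vd = 665 / 376 = 1.769 mg/L
Fraction remaining after one interval: r = e^(−kτ) = e^(−0.1020 × 14.3) = 0.2326
Before dose 5, 4 doses have been given (aged 1τ, 2τ, 3τ, 4τ).
C_trough = C₀ × (r + r² + … + r^4) = C₀ × r(1−r^4)/(1−r)
        = 1.769 × 0.2326 × (1 − 0.002927) / (1 − 0.2326) = 0.5346 mg/L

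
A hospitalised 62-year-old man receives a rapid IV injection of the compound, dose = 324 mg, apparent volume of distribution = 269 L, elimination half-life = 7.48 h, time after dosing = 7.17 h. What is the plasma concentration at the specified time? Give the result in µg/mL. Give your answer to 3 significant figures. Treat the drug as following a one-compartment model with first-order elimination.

C₀ = Dose / Vd = 324.0 / 269 = 1.204 mg/L
k = ln2 / t½ = 0.693147 / 7.48 = 0.09267 h⁻¹
C = C₀ · e^(−k·t) = 1.204 × e^(−0.09267 × 7.17)
  = 1.204 × 0.5146 = 0.6196 mg/L
(0.6196 mg/L = 0.6196 µg/mL)

0.620 µg/mL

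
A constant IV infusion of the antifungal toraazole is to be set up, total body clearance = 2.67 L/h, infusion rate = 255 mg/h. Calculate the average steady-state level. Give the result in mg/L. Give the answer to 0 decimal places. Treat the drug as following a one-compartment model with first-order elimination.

96 mg/L

At steady state Css = R₀ / CL = 255 / 2.670 = 95.51 mg/L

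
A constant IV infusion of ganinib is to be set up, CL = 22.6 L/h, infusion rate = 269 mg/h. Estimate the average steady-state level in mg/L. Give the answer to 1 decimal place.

11.9 mg/L

At steady state Css = R₀ / CL = 269 / 22.60 = 11.90 mg/L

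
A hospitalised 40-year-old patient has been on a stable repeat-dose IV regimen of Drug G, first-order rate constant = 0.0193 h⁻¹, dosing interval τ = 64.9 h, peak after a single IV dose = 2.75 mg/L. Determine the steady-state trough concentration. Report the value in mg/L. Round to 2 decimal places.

1.10 mg/L

e^(−kτ) = e^(−0.01930 × 64.9) = 0.2858
Accumulation ratio R = 1 / (1 − e^(−kτ)) = 1 / (1 − 0.2858) = 1.400
Steady-state trough = C₀ × R × e^(−kτ) = 2.75 × 1.400 × 0.2858 = 1.100 mg/L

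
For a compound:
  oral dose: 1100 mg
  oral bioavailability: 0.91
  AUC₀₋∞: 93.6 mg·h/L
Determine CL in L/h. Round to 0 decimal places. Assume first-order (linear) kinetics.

11 L/h

CL = F·Dose / AUC = 0.91 × 1100 / 93.6 = 10.69 L/h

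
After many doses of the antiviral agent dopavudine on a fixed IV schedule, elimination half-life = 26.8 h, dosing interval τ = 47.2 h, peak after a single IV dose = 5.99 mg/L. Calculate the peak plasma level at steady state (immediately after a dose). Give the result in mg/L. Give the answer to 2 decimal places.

8.50 mg/L

k = ln2 / t½ = 0.693147 / 26.8 = 0.02586 h⁻¹
e^(−kτ) = e^(−0.02586 × 47.2) = 0.2951
Accumulation ratio R = 1 / (1 − e^(−kτ)) = 1 / (1 − 0.2951) = 1.419
Steady-state peak = C₀ × R = 5.99 × 1.419 = 8.500 mg/L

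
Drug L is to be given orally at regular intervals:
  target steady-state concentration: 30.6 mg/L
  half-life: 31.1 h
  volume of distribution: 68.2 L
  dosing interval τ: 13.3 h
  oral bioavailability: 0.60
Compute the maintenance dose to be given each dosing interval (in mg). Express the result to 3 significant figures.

k = ln2 / t½ = 0.693147 / 31.1 = 0.02229 h⁻¹
CL = k × Vd = 0.02229 × 68.2 = 1.520 L/h
At steady state, F × (Dose/τ) = Css × CL.
Dose = Css × CL × τ / F = 30.6 × 1.520 × 13.3 / 0.60 = 1031 mg

1030 mg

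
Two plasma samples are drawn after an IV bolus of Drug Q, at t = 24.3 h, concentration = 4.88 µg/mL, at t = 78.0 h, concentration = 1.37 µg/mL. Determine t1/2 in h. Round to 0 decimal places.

k = ln(C₁/C₂) / (t₂ − t₁) = ln(4.88/1.37) / (78.0 − 24.3)
  = 1.270 / 53.70 = 0.02365 h⁻¹
t½ = ln2 / k = 0.693147 / 0.02365 = 29.31 h

29 h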